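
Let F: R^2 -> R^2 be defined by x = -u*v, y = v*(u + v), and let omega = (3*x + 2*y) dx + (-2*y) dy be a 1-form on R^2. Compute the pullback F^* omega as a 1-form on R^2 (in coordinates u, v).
F^* omega = (v^2*(-u - 4*v)) du + (v*(-u^2 - 8*u*v - 4*v^2)) dv

Using F^*(f dg) = (f ∘ F) d(g ∘ F), substitute each coordinate x_i by F_i(u, v) in f_i, and replace dx_i by d F_i = (∂F_i/∂u) du + (∂F_i/∂v) dv.
  For the x component: f_1(F) = v*(-u + 2*v); d F_1 = (-v) du + (-u) dv
  For the y component: f_2(F) = 2*v*(-u - v); d F_2 = (v) du + (u + 2*v) dv
Combining and collecting du, dv coefficients:
  coeff of du: v^2*(-u - 4*v)
  coeff of dv: v*(-u^2 - 8*u*v - 4*v^2)
F^* omega = (v^2*(-u - 4*v)) du + (v*(-u^2 - 8*u*v - 4*v^2)) dv.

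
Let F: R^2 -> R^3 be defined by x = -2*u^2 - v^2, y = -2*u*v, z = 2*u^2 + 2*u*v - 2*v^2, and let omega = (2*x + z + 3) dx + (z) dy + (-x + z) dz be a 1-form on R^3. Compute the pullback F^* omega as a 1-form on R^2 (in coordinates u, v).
F^* omega = (24*u^3 + 4*u^2*v + 12*u*v^2 - 12*u + 2*v^3) du + (4*u^3 - 12*u^2*v - 10*u*v^2 + 12*v^3 - 6*v) dv

Using F^*(f dg) = (f ∘ F) d(g ∘ F), substitute each coordinate x_i by F_i(u, v) in f_i, and replace dx_i by d F_i = (∂F_i/∂u) du + (∂F_i/∂v) dv.
  For the x component: f_1(F) = -2*u^2 + 2*u*v - 4*v^2 + 3; d F_1 = (-4*u) du + (-2*v) dv
  For the y component: f_2(F) = 2*u^2 + 2*u*v - 2*v^2; d F_2 = (-2*v) du + (-2*u) dv
  For the z component: f_3(F) = 4*u^2 + 2*u*v - v^2; d F_3 = (4*u + 2*v) du + (2*u - 4*v) dv
Combining and collecting du, dv coefficients:
  coeff of du: 24*u^3 + 4*u^2*v + 12*u*v^2 - 12*u + 2*v^3
  coeff of dv: 4*u^3 - 12*u^2*v - 10*u*v^2 + 12*v^3 - 6*v
F^* omega = (24*u^3 + 4*u^2*v + 12*u*v^2 - 12*u + 2*v^3) du + (4*u^3 - 12*u^2*v - 10*u*v^2 + 12*v^3 - 6*v) dv.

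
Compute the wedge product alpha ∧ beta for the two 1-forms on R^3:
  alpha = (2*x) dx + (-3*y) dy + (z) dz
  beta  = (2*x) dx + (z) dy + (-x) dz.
alpha ∧ beta = (2*x*(3*y + z)) dx ∧ dy + (-2*x*(x + z)) dx ∧ dz + (3*x*y - z^2) dy ∧ dz

Distribute the wedge, using dx_i ∧ dx_j = -dx_j ∧ dx_i and dx_i ∧ dx_i = 0. For each pair (i, j) with i < j, the coefficient of dx_i ∧ dx_j in alpha ∧ beta is (alpha_i * beta_j - alpha_j * beta_i). Collecting: alpha ∧ beta = (2*x*(3*y + z)) dx ∧ dy + (-2*x*(x + z)) dx ∧ dz + (3*x*y - z^2) dy ∧ dz.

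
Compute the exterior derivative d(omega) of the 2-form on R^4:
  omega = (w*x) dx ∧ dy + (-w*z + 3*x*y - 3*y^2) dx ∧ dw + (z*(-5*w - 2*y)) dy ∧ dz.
d(omega) = (-2*x + 6*y) dx ∧ dy ∧ dw + (w) dx ∧ dz ∧ dw + (-5*z) dy ∧ dz ∧ dw

For a 2-form omega = sum_{i<j} g_{ij} dx_i ∧ dx_j, the exterior derivative is
  d(omega) = sum_{i<j} d(g_{ij}) ∧ dx_i ∧ dx_j = sum_{i<j, k} (∂g_{ij}/∂x_k) dx_k ∧ dx_i ∧ dx_j.
Expand each term, using dx_k ∧ dx_i ∧ dx_j = sgn(permutation) dx_{(a)} ∧ dx_{(b)} ∧ dx_{(c)} with (a < b < c) sorted:
  d(w*x) includes (∂/∂w)(w*x) dw = (x) dw, which multiplied by dx ∧ dy gives (x) dx ∧ dy ∧ dw
  d(-w*z + 3*x*y - 3*y^2) includes (∂/∂y)(-w*z + 3*x*y - 3*y^2) dy = (3*x - 6*y) dy, which multiplied by dx ∧ dw gives (-3*x + 6*y) dx ∧ dy ∧ dw
  d(-w*z + 3*x*y - 3*y^2) includes (∂/∂z)(-w*z + 3*x*y - 3*y^2) dz = (-w) dz, which multiplied by dx ∧ dw gives (w) dx ∧ dz ∧ dw
  d(z*(-5*w - 2*y)) includes (∂/∂w)(z*(-5*w - 2*y)) dw = (-5*z) dw, which multiplied by dy ∧ dz gives (-5*z) dy ∧ dz ∧ dw
Collecting like 3-forms: d(omega) = (-2*x + 6*y) dx ∧ dy ∧ dw + (w) dx ∧ dz ∧ dw + (-5*z) dy ∧ dz ∧ dw.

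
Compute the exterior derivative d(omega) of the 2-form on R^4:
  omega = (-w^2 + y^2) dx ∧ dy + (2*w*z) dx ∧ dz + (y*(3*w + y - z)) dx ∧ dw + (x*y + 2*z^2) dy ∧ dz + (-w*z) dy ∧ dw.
d(omega) = (-5*w - 2*y + z) dx ∧ dy ∧ dw + (y + 2*z) dx ∧ dz ∧ dw + (y) dx ∧ dy ∧ dz + (w) dy ∧ dz ∧ dw

For a 2-form omega = sum_{i<j} g_{ij} dx_i ∧ dx_j, the exterior derivative is
  d(omega) = sum_{i<j} d(g_{ij}) ∧ dx_i ∧ dx_j = sum_{i<j, k} (∂g_{ij}/∂x_k) dx_k ∧ dx_i ∧ dx_j.
Expand each term, using dx_k ∧ dx_i ∧ dx_j = sgn(permutation) dx_{(a)} ∧ dx_{(b)} ∧ dx_{(c)} with (a < b < c) sorted:
  d(-w^2 + y^2) includes (∂/∂w)(-w^2 + y^2) dw = (-2*w) dw, which multiplied by dx ∧ dy gives (-2*w) dx ∧ dy ∧ dw
  d(2*w*z) includes (∂/∂w)(2*w*z) dw = (2*z) dw, which multiplied by dx ∧ dz gives (2*z) dx ∧ dz ∧ dw
  d(y*(3*w + y - z)) includes (∂/∂y)(y*(3*w + y - z)) dy = (3*w + 2*y - z) dy, which multiplied by dx ∧ dw gives (-3*w - 2*y + z) dx ∧ dy ∧ dw
  d(y*(3*w + y - z)) includes (∂/∂z)(y*(3*w + y - z)) dz = (-y) dz, which multiplied by dx ∧ dw gives (y) dx ∧ dz ∧ dw
  d(x*y + 2*z^2) includes (∂/∂x)(x*y + 2*z^2) dx = (y) dx, which multiplied by dy ∧ dz gives (y) dx ∧ dy ∧ dz
  d(-w*z) includes (∂/∂z)(-w*z) dz = (-w) dz, which multiplied by dy ∧ dw gives (w) dy ∧ dz ∧ dw
Collecting like 3-forms: d(omega) = (-5*w - 2*y + z) dx ∧ dy ∧ dw + (y + 2*z) dx ∧ dz ∧ dw + (y) dx ∧ dy ∧ dz + (w) dy ∧ dz ∧ dw.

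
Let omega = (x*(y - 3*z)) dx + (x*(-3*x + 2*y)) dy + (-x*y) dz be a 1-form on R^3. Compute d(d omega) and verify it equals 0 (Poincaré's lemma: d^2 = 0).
d(d omega) = 0

Step 1: d omega = sum_{i<j} (∂f_j/∂x_i - ∂f_i/∂x_j) dx_i ∧ dx_j:
  coeff of dx ∧ dy: -7*x + 2*y
  coeff of dx ∧ dz: 3*x - y
  coeff of dy ∧ dz: -x
Step 2: Apply d again to each 2-form coefficient. The only possible 3-form in R^3 is dx ∧ dy ∧ dz, with coefficient
  ∂(coeff of dy∧dz)/∂x - ∂(coeff of dx∧dz)/∂y + ∂(coeff of dx∧dy)/∂z
  = ∂/∂x (-x) - ∂/∂y (3*x - y) + ∂/∂z (-7*x + 2*y).
Each of these terms simplifies to sums of mixed partials that cancel in pairs. The result is 0 (by equality of mixed partials for smooth functions — Schwarz / Clairaut).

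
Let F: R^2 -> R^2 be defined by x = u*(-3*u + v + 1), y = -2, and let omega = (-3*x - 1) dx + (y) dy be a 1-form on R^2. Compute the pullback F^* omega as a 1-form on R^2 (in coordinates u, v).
F^* omega = (-54*u^3 + 27*u^2*v + 27*u^2 - 3*u*v^2 - 6*u*v + 3*u - v - 1) du + (u*(9*u^2 - 3*u*v - 3*u - 1)) dv

Using F^*(f dg) = (f ∘ F) d(g ∘ F), substitute each coordinate x_i by F_i(u, v) in f_i, and replace dx_i by d F_i = (∂F_i/∂u) du + (∂F_i/∂v) dv.
  For the x component: f_1(F) = 9*u^2 - 3*u*v - 3*u - 1; d F_1 = (-6*u + v + 1) du + (u) dv
  For the y component: f_2(F) = -2; d F_2 = (0) du + (0) dv
Combining and collecting du, dv coefficients:
  coeff of du: -54*u^3 + 27*u^2*v + 27*u^2 - 3*u*v^2 - 6*u*v + 3*u - v - 1
  coeff of dv: u*(9*u^2 - 3*u*v - 3*u - 1)
F^* omega = (-54*u^3 + 27*u^2*v + 27*u^2 - 3*u*v^2 - 6*u*v + 3*u - v - 1) du + (u*(9*u^2 - 3*u*v - 3*u - 1)) dv.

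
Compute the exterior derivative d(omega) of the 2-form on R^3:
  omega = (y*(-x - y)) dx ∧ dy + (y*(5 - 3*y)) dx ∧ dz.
d(omega) = (6*y - 5) dx ∧ dy ∧ dz

For a 2-form omega = sum_{i<j} g_{ij} dx_i ∧ dx_j, the exterior derivative is
  d(omega) = sum_{i<j} d(g_{ij}) ∧ dx_i ∧ dx_j = sum_{i<j, k} (∂g_{ij}/∂x_k) dx_k ∧ dx_i ∧ dx_j.
Expand each term, using dx_k ∧ dx_i ∧ dx_j = sgn(permutation) dx_{(a)} ∧ dx_{(b)} ∧ dx_{(c)} with (a < b < c) sorted:
  d(y*(5 - 3*y)) includes (∂/∂y)(y*(5 - 3*y)) dy = (5 - 6*y) dy, which multiplied by dx ∧ dz gives (6*y - 5) dx ∧ dy ∧ dz
Collecting like 3-forms: d(omega) = (6*y - 5) dx ∧ dy ∧ dz.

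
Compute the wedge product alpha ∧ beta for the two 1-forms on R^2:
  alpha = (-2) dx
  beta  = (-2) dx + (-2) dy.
alpha ∧ beta = (4) dx ∧ dy

Distribute the wedge, using dx_i ∧ dx_j = -dx_j ∧ dx_i and dx_i ∧ dx_i = 0. For each pair (i, j) with i < j, the coefficient of dx_i ∧ dx_j in alpha ∧ beta is (alpha_i * beta_j - alpha_j * beta_i). Collecting: alpha ∧ beta = (4) dx ∧ dy.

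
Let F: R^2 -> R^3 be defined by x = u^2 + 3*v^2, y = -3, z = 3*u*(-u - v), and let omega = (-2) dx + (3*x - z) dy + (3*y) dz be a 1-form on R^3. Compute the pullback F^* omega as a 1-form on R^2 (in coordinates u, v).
F^* omega = (50*u + 27*v) du + (27*u - 12*v) dv

Using F^*(f dg) = (f ∘ F) d(g ∘ F), substitute each coordinate x_i by F_i(u, v) in f_i, and replace dx_i by d F_i = (∂F_i/∂u) du + (∂F_i/∂v) dv.
  For the x component: f_1(F) = -2; d F_1 = (2*u) du + (6*v) dv
  For the y component: f_2(F) = 6*u^2 + 3*u*v + 9*v^2; d F_2 = (0) du + (0) dv
  For the z component: f_3(F) = -9; d F_3 = (-6*u - 3*v) du + (-3*u) dv
Combining and collecting du, dv coefficients:
  coeff of du: 50*u + 27*v
  coeff of dv: 27*u - 12*v
F^* omega = (50*u + 27*v) du + (27*u - 12*v) dv.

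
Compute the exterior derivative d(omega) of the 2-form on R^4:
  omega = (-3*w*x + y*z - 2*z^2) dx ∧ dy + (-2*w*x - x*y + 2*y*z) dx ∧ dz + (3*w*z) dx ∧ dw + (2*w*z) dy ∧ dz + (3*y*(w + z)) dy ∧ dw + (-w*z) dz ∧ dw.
d(omega) = (x + y - 6*z) dx ∧ dy ∧ dz + (-3*x) dx ∧ dy ∧ dw + (-3*w - 2*x) dx ∧ dz ∧ dw + (-3*y + 2*z) dy ∧ dz ∧ dw

For a 2-form omega = sum_{i<j} g_{ij} dx_i ∧ dx_j, the exterior derivative is
  d(omega) = sum_{i<j} d(g_{ij}) ∧ dx_i ∧ dx_j = sum_{i<j, k} (∂g_{ij}/∂x_k) dx_k ∧ dx_i ∧ dx_j.
Expand each term, using dx_k ∧ dx_i ∧ dx_j = sgn(permutation) dx_{(a)} ∧ dx_{(b)} ∧ dx_{(c)} with (a < b < c) sorted:
  d(-3*w*x + y*z - 2*z^2) includes (∂/∂z)(-3*w*x + y*z - 2*z^2) dz = (y - 4*z) dz, which multiplied by dx ∧ dy gives (y - 4*z) dx ∧ dy ∧ dz
  d(-3*w*x + y*z - 2*z^2) includes (∂/∂w)(-3*w*x + y*z - 2*z^2) dw = (-3*x) dw, which multiplied by dx ∧ dy gives (-3*x) dx ∧ dy ∧ dw
  d(-2*w*x - x*y + 2*y*z) includes (∂/∂y)(-2*w*x - x*y + 2*y*z) dy = (-x + 2*z) dy, which multiplied by dx ∧ dz gives (x - 2*z) dx ∧ dy ∧ dz
  d(-2*w*x - x*y + 2*y*z) includes (∂/∂w)(-2*w*x - x*y + 2*y*z) dw = (-2*x) dw, which multiplied by dx ∧ dz gives (-2*x) dx ∧ dz ∧ dw
  d(3*w*z) includes (∂/∂z)(3*w*z) dz = (3*w) dz, which multiplied by dx ∧ dw gives (-3*w) dx ∧ dz ∧ dw
  d(2*w*z) includes (∂/∂w)(2*w*z) dw = (2*z) dw, which multiplied by dy ∧ dz gives (2*z) dy ∧ dz ∧ dw
  d(3*y*(w + z)) includes (∂/∂z)(3*y*(w + z)) dz = (3*y) dz, which multiplied by dy ∧ dw gives (-3*y) dy ∧ dz ∧ dw
Collecting like 3-forms: d(omega) = (x + y - 6*z) dx ∧ dy ∧ dz + (-3*x) dx ∧ dy ∧ dw + (-3*w - 2*x) dx ∧ dz ∧ dw + (-3*y + 2*z) dy ∧ dz ∧ dw.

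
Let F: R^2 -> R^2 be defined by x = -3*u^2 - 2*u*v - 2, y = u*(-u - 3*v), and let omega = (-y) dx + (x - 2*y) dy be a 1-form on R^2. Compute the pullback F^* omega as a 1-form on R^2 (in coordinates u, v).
F^* omega = (-4*u^3 - 25*u^2*v - 18*u*v^2 + 4*u + 6*v) du + (u*(u^2 - 18*u*v + 6)) dv

Using F^*(f dg) = (f ∘ F) d(g ∘ F), substitute each coordinate x_i by F_i(u, v) in f_i, and replace dx_i by d F_i = (∂F_i/∂u) du + (∂F_i/∂v) dv.
  For the x component: f_1(F) = u*(u + 3*v); d F_1 = (-6*u - 2*v) du + (-2*u) dv
  For the y component: f_2(F) = -u^2 + 4*u*v - 2; d F_2 = (-2*u - 3*v) du + (-3*u) dv
Combining and collecting du, dv coefficients:
  coeff of du: -4*u^3 - 25*u^2*v - 18*u*v^2 + 4*u + 6*v
  coeff of dv: u*(u^2 - 18*u*v + 6)
F^* omega = (-4*u^3 - 25*u^2*v - 18*u*v^2 + 4*u + 6*v) du + (u*(u^2 - 18*u*v + 6)) dv.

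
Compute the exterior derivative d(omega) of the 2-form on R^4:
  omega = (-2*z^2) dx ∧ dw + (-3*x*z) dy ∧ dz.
d(omega) = (4*z) dx ∧ dz ∧ dw + (-3*z) dx ∧ dy ∧ dz

For a 2-form omega = sum_{i<j} g_{ij} dx_i ∧ dx_j, the exterior derivative is
  d(omega) = sum_{i<j} d(g_{ij}) ∧ dx_i ∧ dx_j = sum_{i<j, k} (∂g_{ij}/∂x_k) dx_k ∧ dx_i ∧ dx_j.
Expand each term, using dx_k ∧ dx_i ∧ dx_j = sgn(permutation) dx_{(a)} ∧ dx_{(b)} ∧ dx_{(c)} with (a < b < c) sorted:
  d(-2*z^2) includes (∂/∂z)(-2*z^2) dz = (-4*z) dz, which multiplied by dx ∧ dw gives (4*z) dx ∧ dz ∧ dw
  d(-3*x*z) includes (∂/∂x)(-3*x*z) dx = (-3*z) dx, which multiplied by dy ∧ dz gives (-3*z) dx ∧ dy ∧ dz
Collecting like 3-forms: d(omega) = (4*z) dx ∧ dz ∧ dw + (-3*z) dx ∧ dy ∧ dz.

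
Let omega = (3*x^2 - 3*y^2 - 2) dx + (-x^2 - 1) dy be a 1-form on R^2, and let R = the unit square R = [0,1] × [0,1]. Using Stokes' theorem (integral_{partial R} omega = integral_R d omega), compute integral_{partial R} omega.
integral_(partial R) omega = 2

Stokes: integral_partial_R omega = integral_R d omega with d omega = (∂Q/∂x - ∂P/∂y) dx ∧ dy.
  ∂Q/∂x = -2*x
  ∂P/∂y = -6*y
  integrand = ∂Q/∂x - ∂P/∂y = -2*x + 6*y.
Integrating over R: integral_0^1 integral_0^1 (-2*x + 6*y) dx dy = 2.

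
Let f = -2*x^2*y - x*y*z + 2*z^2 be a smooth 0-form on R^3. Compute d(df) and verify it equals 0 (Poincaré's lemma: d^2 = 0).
d(df) = 0

Step 1: df = sum_i (∂f/∂x_i) dx_i = (y*(-4*x - z)) dx + (x*(-2*x - z)) dy + (-x*y + 4*z) dz.
Step 2: Apply d again. Using the 1-form formula, the coefficient of dx ∧ dy in d(df) is ∂^2 f/∂x ∂y - ∂^2 f/∂y ∂x = (-4*x - z) - (-4*x - z) = 0 (equality of mixed partials for smooth f).
Similarly for dx ∧ dz and dy ∧ dz — all coefficients vanish. So d(df) = 0.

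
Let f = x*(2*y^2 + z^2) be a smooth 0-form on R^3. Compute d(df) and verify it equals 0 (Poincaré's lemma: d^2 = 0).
d(df) = 0

Step 1: df = sum_i (∂f/∂x_i) dx_i = (2*y^2 + z^2) dx + (4*x*y) dy + (2*x*z) dz.
Step 2: Apply d again. Using the 1-form formula, the coefficient of dx ∧ dy in d(df) is ∂^2 f/∂x ∂y - ∂^2 f/∂y ∂x = (4*y) - (4*y) = 0 (equality of mixed partials for smooth f).
Similarly for dx ∧ dz and dy ∧ dz — all coefficients vanish. So d(df) = 0.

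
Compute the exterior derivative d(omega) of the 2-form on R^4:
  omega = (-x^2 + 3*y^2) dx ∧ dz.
d(omega) = (-6*y) dx ∧ dy ∧ dz

For a 2-form omega = sum_{i<j} g_{ij} dx_i ∧ dx_j, the exterior derivative is
  d(omega) = sum_{i<j} d(g_{ij}) ∧ dx_i ∧ dx_j = sum_{i<j, k} (∂g_{ij}/∂x_k) dx_k ∧ dx_i ∧ dx_j.
Expand each term, using dx_k ∧ dx_i ∧ dx_j = sgn(permutation) dx_{(a)} ∧ dx_{(b)} ∧ dx_{(c)} with (a < b < c) sorted:
  d(-x^2 + 3*y^2) includes (∂/∂y)(-x^2 + 3*y^2) dy = (6*y) dy, which multiplied by dx ∧ dz gives (-6*y) dx ∧ dy ∧ dz
Collecting like 3-forms: d(omega) = (-6*y) dx ∧ dy ∧ dz.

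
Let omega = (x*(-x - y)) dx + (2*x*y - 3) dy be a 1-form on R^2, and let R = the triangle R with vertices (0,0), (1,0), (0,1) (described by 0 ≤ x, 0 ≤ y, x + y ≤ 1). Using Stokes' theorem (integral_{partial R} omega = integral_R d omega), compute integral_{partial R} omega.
integral_(partial R) omega = 1/2

Stokes: integral_partial_R omega = integral_R d omega with d omega = (∂Q/∂x - ∂P/∂y) dx ∧ dy.
  ∂Q/∂x = 2*y
  ∂P/∂y = -x
  integrand = ∂Q/∂x - ∂P/∂y = x + 2*y.
Integrating over R: integral_0^1 integral_0^{1-x} (x + 2*y) dy dx = 1/2.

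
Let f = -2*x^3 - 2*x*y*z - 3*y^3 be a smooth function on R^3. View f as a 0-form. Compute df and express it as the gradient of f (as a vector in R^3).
df = (-6*x^2 - 2*y*z) dx + (-2*x*z - 9*y^2) dy + (-2*x*y) dz; grad f = (-6*x^2 - 2*y*z, -2*x*z - 9*y^2, -2*x*y)

For a 0-form f, d f = (∂f/∂x) dx + (∂f/∂y) dy + (∂f/∂z) dz. The components of the vector representation are exactly the entries of grad f in Cartesian coordinates:
  ∂f/∂x = -6*x^2 - 2*y*z
  ∂f/∂y = -2*x*z - 9*y^2
  ∂f/∂z = -2*x*y.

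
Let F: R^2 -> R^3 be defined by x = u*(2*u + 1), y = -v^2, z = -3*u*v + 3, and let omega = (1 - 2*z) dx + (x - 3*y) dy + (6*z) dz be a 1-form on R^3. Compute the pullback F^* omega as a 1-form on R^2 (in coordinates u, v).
F^* omega = (24*u^2*v + 54*u*v^2 + 6*u*v - 20*u - 54*v - 5) du + (50*u^2*v - 2*u*v - 54*u - 6*v^3) dv

Using F^*(f dg) = (f ∘ F) d(g ∘ F), substitute each coordinate x_i by F_i(u, v) in f_i, and replace dx_i by d F_i = (∂F_i/∂u) du + (∂F_i/∂v) dv.
  For the x component: f_1(F) = 6*u*v - 5; d F_1 = (4*u + 1) du + (0) dv
  For the y component: f_2(F) = 2*u^2 + u + 3*v^2; d F_2 = (0) du + (-2*v) dv
  For the z component: f_3(F) = -18*u*v + 18; d F_3 = (-3*v) du + (-3*u) dv
Combining and collecting du, dv coefficients:
  coeff of du: 24*u^2*v + 54*u*v^2 + 6*u*v - 20*u - 54*v - 5
  coeff of dv: 50*u^2*v - 2*u*v - 54*u - 6*v^3
F^* omega = (24*u^2*v + 54*u*v^2 + 6*u*v - 20*u - 54*v - 5) du + (50*u^2*v - 2*u*v - 54*u - 6*v^3) dv.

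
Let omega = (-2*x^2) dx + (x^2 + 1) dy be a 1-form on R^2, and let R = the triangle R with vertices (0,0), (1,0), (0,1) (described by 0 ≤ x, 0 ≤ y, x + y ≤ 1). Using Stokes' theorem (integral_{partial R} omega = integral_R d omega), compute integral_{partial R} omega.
integral_(partial R) omega = 1/3

Stokes: integral_partial_R omega = integral_R d omega with d omega = (∂Q/∂x - ∂P/∂y) dx ∧ dy.
  ∂Q/∂x = 2*x
  ∂P/∂y = 0
  integrand = ∂Q/∂x - ∂P/∂y = 2*x.
Integrating over R: integral_0^1 integral_0^{1-x} (2*x) dy dx = 1/3.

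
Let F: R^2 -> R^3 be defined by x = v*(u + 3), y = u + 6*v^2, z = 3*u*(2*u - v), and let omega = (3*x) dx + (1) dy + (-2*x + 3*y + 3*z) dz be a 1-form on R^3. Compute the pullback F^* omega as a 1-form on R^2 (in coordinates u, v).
F^* omega = (216*u^3 - 186*u^2*v + 36*u^2 + 252*u*v^2 - 81*u*v - 54*v^3 + 27*v^2 + 1) du + (-54*u^3 + 36*u^2*v - 9*u^2 - 54*u*v^2 + 36*u*v + 39*v) dv

Using F^*(f dg) = (f ∘ F) d(g ∘ F), substitute each coordinate x_i by F_i(u, v) in f_i, and replace dx_i by d F_i = (∂F_i/∂u) du + (∂F_i/∂v) dv.
  For the x component: f_1(F) = 3*v*(u + 3); d F_1 = (v) du + (u + 3) dv
  For the y component: f_2(F) = 1; d F_2 = (1) du + (12*v) dv
  For the z component: f_3(F) = 18*u^2 - 11*u*v + 3*u + 18*v^2 - 6*v; d F_3 = (12*u - 3*v) du + (-3*u) dv
Combining and collecting du, dv coefficients:
  coeff of du: 216*u^3 - 186*u^2*v + 36*u^2 + 252*u*v^2 - 81*u*v - 54*v^3 + 27*v^2 + 1
  coeff of dv: -54*u^3 + 36*u^2*v - 9*u^2 - 54*u*v^2 + 36*u*v + 39*v
F^* omega = (216*u^3 - 186*u^2*v + 36*u^2 + 252*u*v^2 - 81*u*v - 54*v^3 + 27*v^2 + 1) du + (-54*u^3 + 36*u^2*v - 9*u^2 - 54*u*v^2 + 36*u*v + 39*v) dv.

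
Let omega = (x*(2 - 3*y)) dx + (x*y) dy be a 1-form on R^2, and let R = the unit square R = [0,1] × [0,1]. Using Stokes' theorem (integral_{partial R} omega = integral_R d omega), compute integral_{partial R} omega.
integral_(partial R) omega = 2

Stokes: integral_partial_R omega = integral_R d omega with d omega = (∂Q/∂x - ∂P/∂y) dx ∧ dy.
  ∂Q/∂x = y
  ∂P/∂y = -3*x
  integrand = ∂Q/∂x - ∂P/∂y = 3*x + y.
Integrating over R: integral_0^1 integral_0^1 (3*x + y) dx dy = 2.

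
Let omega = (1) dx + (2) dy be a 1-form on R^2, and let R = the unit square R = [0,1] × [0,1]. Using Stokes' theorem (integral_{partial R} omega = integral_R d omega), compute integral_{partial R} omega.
integral_(partial R) omega = 0

Stokes: integral_partial_R omega = integral_R d omega with d omega = (∂Q/∂x - ∂P/∂y) dx ∧ dy.
  ∂Q/∂x = 0
  ∂P/∂y = 0
  integrand = ∂Q/∂x - ∂P/∂y = 0.
Integrating over R: integral_0^1 integral_0^1 (0) dx dy = 0.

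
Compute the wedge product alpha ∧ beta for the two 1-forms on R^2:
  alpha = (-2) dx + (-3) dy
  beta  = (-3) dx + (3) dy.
alpha ∧ beta = (-15) dx ∧ dy

Distribute the wedge, using dx_i ∧ dx_j = -dx_j ∧ dx_i and dx_i ∧ dx_i = 0. For each pair (i, j) with i < j, the coefficient of dx_i ∧ dx_j in alpha ∧ beta is (alpha_i * beta_j - alpha_j * beta_i). Collecting: alpha ∧ beta = (-15) dx ∧ dy.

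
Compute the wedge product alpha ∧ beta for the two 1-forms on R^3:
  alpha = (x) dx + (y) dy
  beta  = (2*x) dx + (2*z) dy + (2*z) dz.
alpha ∧ beta = (2*x*(-y + z)) dx ∧ dy + (2*x*z) dx ∧ dz + (2*y*z) dy ∧ dz

Distribute the wedge, using dx_i ∧ dx_j = -dx_j ∧ dx_i and dx_i ∧ dx_i = 0. For each pair (i, j) with i < j, the coefficient of dx_i ∧ dx_j in alpha ∧ beta is (alpha_i * beta_j - alpha_j * beta_i). Collecting: alpha ∧ beta = (2*x*(-y + z)) dx ∧ dy + (2*x*z) dx ∧ dz + (2*y*z) dy ∧ dz.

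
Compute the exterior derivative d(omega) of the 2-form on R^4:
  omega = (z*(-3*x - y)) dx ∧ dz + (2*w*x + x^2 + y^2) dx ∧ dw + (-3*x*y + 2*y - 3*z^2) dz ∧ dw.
d(omega) = (z) dx ∧ dy ∧ dz + (-2*y) dx ∧ dy ∧ dw + (-3*y) dx ∧ dz ∧ dw + (2 - 3*x) dy ∧ dz ∧ dw

For a 2-form omega = sum_{i<j} g_{ij} dx_i ∧ dx_j, the exterior derivative is
  d(omega) = sum_{i<j} d(g_{ij}) ∧ dx_i ∧ dx_j = sum_{i<j, k} (∂g_{ij}/∂x_k) dx_k ∧ dx_i ∧ dx_j.
Expand each term, using dx_k ∧ dx_i ∧ dx_j = sgn(permutation) dx_{(a)} ∧ dx_{(b)} ∧ dx_{(c)} with (a < b < c) sorted:
  d(z*(-3*x - y)) includes (∂/∂y)(z*(-3*x - y)) dy = (-z) dy, which multiplied by dx ∧ dz gives (z) dx ∧ dy ∧ dz
  d(2*w*x + x^2 + y^2) includes (∂/∂y)(2*w*x + x^2 + y^2) dy = (2*y) dy, which multiplied by dx ∧ dw gives (-2*y) dx ∧ dy ∧ dw
  d(-3*x*y + 2*y - 3*z^2) includes (∂/∂x)(-3*x*y + 2*y - 3*z^2) dx = (-3*y) dx, which multiplied by dz ∧ dw gives (-3*y) dx ∧ dz ∧ dw
  d(-3*x*y + 2*y - 3*z^2) includes (∂/∂y)(-3*x*y + 2*y - 3*z^2) dy = (2 - 3*x) dy, which multiplied by dz ∧ dw gives (2 - 3*x) dy ∧ dz ∧ dw
Collecting like 3-forms: d(omega) = (z) dx ∧ dy ∧ dz + (-2*y) dx ∧ dy ∧ dw + (-3*y) dx ∧ dz ∧ dw + (2 - 3*x) dy ∧ dz ∧ dw.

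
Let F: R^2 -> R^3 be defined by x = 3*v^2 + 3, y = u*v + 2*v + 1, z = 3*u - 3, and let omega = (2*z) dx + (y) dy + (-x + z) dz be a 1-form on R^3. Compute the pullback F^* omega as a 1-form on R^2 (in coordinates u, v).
F^* omega = (u*v^2 + 9*u - 7*v^2 + v - 18) du + (u^2*v + 40*u*v + u - 32*v + 2) dv

Using F^*(f dg) = (f ∘ F) d(g ∘ F), substitute each coordinate x_i by F_i(u, v) in f_i, and replace dx_i by d F_i = (∂F_i/∂u) du + (∂F_i/∂v) dv.
  For the x component: f_1(F) = 6*u - 6; d F_1 = (0) du + (6*v) dv
  For the y component: f_2(F) = u*v + 2*v + 1; d F_2 = (v) du + (u + 2) dv
  For the z component: f_3(F) = 3*u - 3*v^2 - 6; d F_3 = (3) du + (0) dv
Combining and collecting du, dv coefficients:
  coeff of du: u*v^2 + 9*u - 7*v^2 + v - 18
  coeff of dv: u^2*v + 40*u*v + u - 32*v + 2
F^* omega = (u*v^2 + 9*u - 7*v^2 + v - 18) du + (u^2*v + 40*u*v + u - 32*v + 2) dv.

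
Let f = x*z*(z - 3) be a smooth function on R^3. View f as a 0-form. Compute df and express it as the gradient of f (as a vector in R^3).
df = (z*(z - 3)) dx + (0) dy + (x*(2*z - 3)) dz; grad f = (z*(z - 3), 0, x*(2*z - 3))

For a 0-form f, d f = (∂f/∂x) dx + (∂f/∂y) dy + (∂f/∂z) dz. The components of the vector representation are exactly the entries of grad f in Cartesian coordinates:
  ∂f/∂x = z*(z - 3)
  ∂f/∂y = 0
  ∂f/∂z = x*(2*z - 3).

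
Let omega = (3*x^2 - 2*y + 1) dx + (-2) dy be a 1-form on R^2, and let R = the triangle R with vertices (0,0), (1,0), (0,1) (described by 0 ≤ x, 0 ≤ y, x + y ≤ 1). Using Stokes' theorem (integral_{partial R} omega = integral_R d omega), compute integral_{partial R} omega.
integral_(partial R) omega = 1

Stokes: integral_partial_R omega = integral_R d omega with d omega = (∂Q/∂x - ∂P/∂y) dx ∧ dy.
  ∂Q/∂x = 0
  ∂P/∂y = -2
  integrand = ∂Q/∂x - ∂P/∂y = 2.
Integrating over R: integral_0^1 integral_0^{1-x} (2) dy dx = 1.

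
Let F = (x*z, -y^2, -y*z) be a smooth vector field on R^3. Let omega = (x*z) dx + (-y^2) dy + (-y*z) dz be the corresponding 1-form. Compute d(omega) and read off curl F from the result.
d(omega) = (-z) dy ∧ dz + (x) dz ∧ dx + (0) dx ∧ dy; curl F = (-z, x, 0)

d omega = sum_{i<j} (∂f_j/∂x_i - ∂f_i/∂x_j) dx_i ∧ dx_j. Under the identification (dy ∧ dz, dz ∧ dx, dx ∧ dy) ↔ (e_x, e_y, e_z), the coefficients are exactly the components of curl F. Compute:
  ∂R/∂y - ∂Q/∂z = (-z) - (0) = -z
  ∂P/∂z - ∂R/∂x = (x) - (0) = x
  ∂Q/∂x - ∂P/∂y = (0) - (0) = 0.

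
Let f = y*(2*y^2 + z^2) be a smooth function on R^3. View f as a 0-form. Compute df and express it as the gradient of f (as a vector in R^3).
df = (0) dx + (6*y^2 + z^2) dy + (2*y*z) dz; grad f = (0, 6*y^2 + z^2, 2*y*z)

For a 0-form f, d f = (∂f/∂x) dx + (∂f/∂y) dy + (∂f/∂z) dz. The components of the vector representation are exactly the entries of grad f in Cartesian coordinates:
  ∂f/∂x = 0
  ∂f/∂y = 6*y^2 + z^2
  ∂f/∂z = 2*y*z.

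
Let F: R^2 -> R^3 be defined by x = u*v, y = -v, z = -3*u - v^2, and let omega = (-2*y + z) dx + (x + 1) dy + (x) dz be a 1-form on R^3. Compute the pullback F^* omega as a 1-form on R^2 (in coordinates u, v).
F^* omega = (v*(-6*u - v^2 + 2*v)) du + (-3*u^2 - 3*u*v^2 + u*v - 1) dv

Using F^*(f dg) = (f ∘ F) d(g ∘ F), substitute each coordinate x_i by F_i(u, v) in f_i, and replace dx_i by d F_i = (∂F_i/∂u) du + (∂F_i/∂v) dv.
  For the x component: f_1(F) = -3*u - v^2 + 2*v; d F_1 = (v) du + (u) dv
  For the y component: f_2(F) = u*v + 1; d F_2 = (0) du + (-1) dv
  For the z component: f_3(F) = u*v; d F_3 = (-3) du + (-2*v) dv
Combining and collecting du, dv coefficients:
  coeff of du: v*(-6*u - v^2 + 2*v)
  coeff of dv: -3*u^2 - 3*u*v^2 + u*v - 1
F^* omega = (v*(-6*u - v^2 + 2*v)) du + (-3*u^2 - 3*u*v^2 + u*v - 1) dv.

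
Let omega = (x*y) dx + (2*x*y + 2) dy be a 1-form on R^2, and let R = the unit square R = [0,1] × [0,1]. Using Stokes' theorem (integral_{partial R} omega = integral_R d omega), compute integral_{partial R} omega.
integral_(partial R) omega = 1/2

Stokes: integral_partial_R omega = integral_R d omega with d omega = (∂Q/∂x - ∂P/∂y) dx ∧ dy.
  ∂Q/∂x = 2*y
  ∂P/∂y = x
  integrand = ∂Q/∂x - ∂P/∂y = -x + 2*y.
Integrating over R: integral_0^1 integral_0^1 (-x + 2*y) dx dy = 1/2.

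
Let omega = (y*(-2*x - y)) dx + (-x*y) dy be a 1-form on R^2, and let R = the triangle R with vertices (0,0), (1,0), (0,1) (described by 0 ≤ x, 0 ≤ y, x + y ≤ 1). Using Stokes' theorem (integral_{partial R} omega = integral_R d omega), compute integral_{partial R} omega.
integral_(partial R) omega = 1/2

Stokes: integral_partial_R omega = integral_R d omega with d omega = (∂Q/∂x - ∂P/∂y) dx ∧ dy.
  ∂Q/∂x = -y
  ∂P/∂y = -2*x - 2*y
  integrand = ∂Q/∂x - ∂P/∂y = 2*x + y.
Integrating over R: integral_0^1 integral_0^{1-x} (2*x + y) dy dx = 1/2.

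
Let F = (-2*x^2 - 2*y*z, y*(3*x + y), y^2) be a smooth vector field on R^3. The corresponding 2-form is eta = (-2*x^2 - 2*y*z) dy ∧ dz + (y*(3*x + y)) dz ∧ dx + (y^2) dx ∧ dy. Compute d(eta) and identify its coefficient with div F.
d(eta) = (-x + 2*y) dx ∧ dy ∧ dz; div F = -x + 2*y

For a 2-form in R^3 of the form above, applying d gives a 3-form with coefficient ∂P/∂x + ∂Q/∂y + ∂R/∂z:
  ∂P/∂x = -4*x
  ∂Q/∂y = 3*x + 2*y
  ∂R/∂z = 0
Sum = -x + 2*y, which is exactly div F.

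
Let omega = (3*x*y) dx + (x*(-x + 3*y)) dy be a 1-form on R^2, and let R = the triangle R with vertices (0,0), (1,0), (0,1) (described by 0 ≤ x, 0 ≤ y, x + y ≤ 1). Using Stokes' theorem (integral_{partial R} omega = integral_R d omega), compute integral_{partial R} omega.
integral_(partial R) omega = -1/3

Stokes: integral_partial_R omega = integral_R d omega with d omega = (∂Q/∂x - ∂P/∂y) dx ∧ dy.
  ∂Q/∂x = -2*x + 3*y
  ∂P/∂y = 3*x
  integrand = ∂Q/∂x - ∂P/∂y = -5*x + 3*y.
Integrating over R: integral_0^1 integral_0^{1-x} (-5*x + 3*y) dy dx = -1/3.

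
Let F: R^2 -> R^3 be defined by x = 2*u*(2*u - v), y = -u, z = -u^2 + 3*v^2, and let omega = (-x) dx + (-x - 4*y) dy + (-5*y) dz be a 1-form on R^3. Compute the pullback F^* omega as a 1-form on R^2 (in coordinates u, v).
F^* omega = (2*u*(-16*u^2 + 12*u*v - 3*u - 2*v^2 - v - 2)) du + (2*u*(4*u^2 - 2*u*v + 15*v)) dv

Using F^*(f dg) = (f ∘ F) d(g ∘ F), substitute each coordinate x_i by F_i(u, v) in f_i, and replace dx_i by d F_i = (∂F_i/∂u) du + (∂F_i/∂v) dv.
  For the x component: f_1(F) = 2*u*(-2*u + v); d F_1 = (8*u - 2*v) du + (-2*u) dv
  For the y component: f_2(F) = 2*u*(-2*u + v + 2); d F_2 = (-1) du + (0) dv
  For the z component: f_3(F) = 5*u; d F_3 = (-2*u) du + (6*v) dv
Combining and collecting du, dv coefficients:
  coeff of du: 2*u*(-16*u^2 + 12*u*v - 3*u - 2*v^2 - v - 2)
  coeff of dv: 2*u*(4*u^2 - 2*u*v + 15*v)
F^* omega = (2*u*(-16*u^2 + 12*u*v - 3*u - 2*v^2 - v - 2)) du + (2*u*(4*u^2 - 2*u*v + 15*v)) dv.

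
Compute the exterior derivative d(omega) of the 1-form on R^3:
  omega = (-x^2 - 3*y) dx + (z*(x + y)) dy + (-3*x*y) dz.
d(omega) = (z + 3) dx ∧ dy + (-3*y) dx ∧ dz + (-4*x - y) dy ∧ dz

For a 1-form omega = sum_i f_i dx_i, the exterior derivative is
  d(omega) = sum_{i < j} (∂f_j/∂x_i - ∂f_i/∂x_j) dx_i ∧ dx_j.
  coefficient of dx ∧ dy: ∂f_2/∂x - ∂f_1/∂y = ∂(z*(x + y))/∂x - ∂(-x^2 - 3*y)/∂y = z + 3
  coefficient of dx ∧ dz: ∂f_3/∂x - ∂f_1/∂z = ∂(-3*x*y)/∂x - ∂(-x^2 - 3*y)/∂z = -3*y
  coefficient of dy ∧ dz: ∂f_3/∂y - ∂f_2/∂z = ∂(-3*x*y)/∂y - ∂(z*(x + y))/∂z = -4*x - y
Assembling: d(omega) = (z + 3) dx ∧ dy + (-3*y) dx ∧ dz + (-4*x - y) dy ∧ dz.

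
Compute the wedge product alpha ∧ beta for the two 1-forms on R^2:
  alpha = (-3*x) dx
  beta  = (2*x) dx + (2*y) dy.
alpha ∧ beta = (-6*x*y) dx ∧ dy

Distribute the wedge, using dx_i ∧ dx_j = -dx_j ∧ dx_i and dx_i ∧ dx_i = 0. For each pair (i, j) with i < j, the coefficient of dx_i ∧ dx_j in alpha ∧ beta is (alpha_i * beta_j - alpha_j * beta_i). Collecting: alpha ∧ beta = (-6*x*y) dx ∧ dy.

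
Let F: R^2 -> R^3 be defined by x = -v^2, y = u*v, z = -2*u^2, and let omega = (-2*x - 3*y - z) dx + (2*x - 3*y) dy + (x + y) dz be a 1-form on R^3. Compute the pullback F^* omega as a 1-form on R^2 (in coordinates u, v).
F^* omega = (v*(-4*u^2 + u*v - 2*v^2)) du + (v*(-7*u^2 + 4*u*v - 4*v^2)) dv

Using F^*(f dg) = (f ∘ F) d(g ∘ F), substitute each coordinate x_i by F_i(u, v) in f_i, and replace dx_i by d F_i = (∂F_i/∂u) du + (∂F_i/∂v) dv.
  For the x component: f_1(F) = 2*u^2 - 3*u*v + 2*v^2; d F_1 = (0) du + (-2*v) dv
  For the y component: f_2(F) = v*(-3*u - 2*v); d F_2 = (v) du + (u) dv
  For the z component: f_3(F) = v*(u - v); d F_3 = (-4*u) du + (0) dv
Combining and collecting du, dv coefficients:
  coeff of du: v*(-4*u^2 + u*v - 2*v^2)
  coeff of dv: v*(-7*u^2 + 4*u*v - 4*v^2)
F^* omega = (v*(-4*u^2 + u*v - 2*v^2)) du + (v*(-7*u^2 + 4*u*v - 4*v^2)) dv.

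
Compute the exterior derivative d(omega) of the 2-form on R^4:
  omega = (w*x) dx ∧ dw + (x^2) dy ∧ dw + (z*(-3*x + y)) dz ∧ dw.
d(omega) = (2*x) dx ∧ dy ∧ dw + (-3*z) dx ∧ dz ∧ dw + (z) dy ∧ dz ∧ dw

For a 2-form omega = sum_{i<j} g_{ij} dx_i ∧ dx_j, the exterior derivative is
  d(omega) = sum_{i<j} d(g_{ij}) ∧ dx_i ∧ dx_j = sum_{i<j, k} (∂g_{ij}/∂x_k) dx_k ∧ dx_i ∧ dx_j.
Expand each term, using dx_k ∧ dx_i ∧ dx_j = sgn(permutation) dx_{(a)} ∧ dx_{(b)} ∧ dx_{(c)} with (a < b < c) sorted:
  d(x^2) includes (∂/∂x)(x^2) dx = (2*x) dx, which multiplied by dy ∧ dw gives (2*x) dx ∧ dy ∧ dw
  d(z*(-3*x + y)) includes (∂/∂x)(z*(-3*x + y)) dx = (-3*z) dx, which multiplied by dz ∧ dw gives (-3*z) dx ∧ dz ∧ dw
  d(z*(-3*x + y)) includes (∂/∂y)(z*(-3*x + y)) dy = (z) dy, which multiplied by dz ∧ dw gives (z) dy ∧ dz ∧ dw
Collecting like 3-forms: d(omega) = (2*x) dx ∧ dy ∧ dw + (-3*z) dx ∧ dz ∧ dw + (z) dy ∧ dz ∧ dw.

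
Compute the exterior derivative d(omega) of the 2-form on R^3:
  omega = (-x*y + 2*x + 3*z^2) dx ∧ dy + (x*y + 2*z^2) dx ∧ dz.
d(omega) = (-x + 6*z) dx ∧ dy ∧ dz

For a 2-form omega = sum_{i<j} g_{ij} dx_i ∧ dx_j, the exterior derivative is
  d(omega) = sum_{i<j} d(g_{ij}) ∧ dx_i ∧ dx_j = sum_{i<j, k} (∂g_{ij}/∂x_k) dx_k ∧ dx_i ∧ dx_j.
Expand each term, using dx_k ∧ dx_i ∧ dx_j = sgn(permutation) dx_{(a)} ∧ dx_{(b)} ∧ dx_{(c)} with (a < b < c) sorted:
  d(-x*y + 2*x + 3*z^2) includes (∂/∂z)(-x*y + 2*x + 3*z^2) dz = (6*z) dz, which multiplied by dx ∧ dy gives (6*z) dx ∧ dy ∧ dz
  d(x*y + 2*z^2) includes (∂/∂y)(x*y + 2*z^2) dy = (x) dy, which multiplied by dx ∧ dz gives (-x) dx ∧ dy ∧ dz
Collecting like 3-forms: d(omega) = (-x + 6*z) dx ∧ dy ∧ dz.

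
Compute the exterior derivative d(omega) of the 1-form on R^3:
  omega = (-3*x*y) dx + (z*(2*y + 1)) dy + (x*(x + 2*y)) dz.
d(omega) = (3*x) dx ∧ dy + (2*x + 2*y) dx ∧ dz + (2*x - 2*y - 1) dy ∧ dz

For a 1-form omega = sum_i f_i dx_i, the exterior derivative is
  d(omega) = sum_{i < j} (∂f_j/∂x_i - ∂f_i/∂x_j) dx_i ∧ dx_j.
  coefficient of dx ∧ dy: ∂f_2/∂x - ∂f_1/∂y = ∂(z*(2*y + 1))/∂x - ∂(-3*x*y)/∂y = 3*x
  coefficient of dx ∧ dz: ∂f_3/∂x - ∂f_1/∂z = ∂(x*(x + 2*y))/∂x - ∂(-3*x*y)/∂z = 2*x + 2*y
  coefficient of dy ∧ dz: ∂f_3/∂y - ∂f_2/∂z = ∂(x*(x + 2*y))/∂y - ∂(z*(2*y + 1))/∂z = 2*x - 2*y - 1
Assembling: d(omega) = (3*x) dx ∧ dy + (2*x + 2*y) dx ∧ dz + (2*x - 2*y - 1) dy ∧ dz.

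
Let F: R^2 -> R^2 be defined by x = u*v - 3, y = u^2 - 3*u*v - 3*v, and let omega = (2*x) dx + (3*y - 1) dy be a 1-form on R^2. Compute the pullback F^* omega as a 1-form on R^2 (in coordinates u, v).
F^* omega = (6*u^3 - 27*u^2*v + 29*u*v^2 - 18*u*v - 2*u + 27*v^2 - 3*v) du + (-9*u^3 + 29*u^2*v - 9*u^2 + 54*u*v - 3*u + 27*v + 3) dv

Using F^*(f dg) = (f ∘ F) d(g ∘ F), substitute each coordinate x_i by F_i(u, v) in f_i, and replace dx_i by d F_i = (∂F_i/∂u) du + (∂F_i/∂v) dv.
  For the x component: f_1(F) = 2*u*v - 6; d F_1 = (v) du + (u) dv
  For the y component: f_2(F) = 3*u^2 - 9*u*v - 9*v - 1; d F_2 = (2*u - 3*v) du + (-3*u - 3) dv
Combining and collecting du, dv coefficients:
  coeff of du: 6*u^3 - 27*u^2*v + 29*u*v^2 - 18*u*v - 2*u + 27*v^2 - 3*v
  coeff of dv: -9*u^3 + 29*u^2*v - 9*u^2 + 54*u*v - 3*u + 27*v + 3
F^* omega = (6*u^3 - 27*u^2*v + 29*u*v^2 - 18*u*v - 2*u + 27*v^2 - 3*v) du + (-9*u^3 + 29*u^2*v - 9*u^2 + 54*u*v - 3*u + 27*v + 3) dv.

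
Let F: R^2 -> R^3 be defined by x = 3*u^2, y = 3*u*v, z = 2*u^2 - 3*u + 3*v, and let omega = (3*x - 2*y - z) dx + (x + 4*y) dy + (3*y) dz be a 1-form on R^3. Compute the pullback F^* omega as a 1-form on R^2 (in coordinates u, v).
F^* omega = (3*u*(14*u^2 + 3*u*v + 6*u + 12*v^2 - 15*v)) du + (9*u*(u^2 + 4*u*v + 3*v)) dv

Using F^*(f dg) = (f ∘ F) d(g ∘ F), substitute each coordinate x_i by F_i(u, v) in f_i, and replace dx_i by d F_i = (∂F_i/∂u) du + (∂F_i/∂v) dv.
  For the x component: f_1(F) = 7*u^2 - 6*u*v + 3*u - 3*v; d F_1 = (6*u) du + (0) dv
  For the y component: f_2(F) = 3*u*(u + 4*v); d F_2 = (3*v) du + (3*u) dv
  For the z component: f_3(F) = 9*u*v; d F_3 = (4*u - 3) du + (3) dv
Combining and collecting du, dv coefficients:
  coeff of du: 3*u*(14*u^2 + 3*u*v + 6*u + 12*v^2 - 15*v)
  coeff of dv: 9*u*(u^2 + 4*u*v + 3*v)
F^* omega = (3*u*(14*u^2 + 3*u*v + 6*u + 12*v^2 - 15*v)) du + (9*u*(u^2 + 4*u*v + 3*v)) dv.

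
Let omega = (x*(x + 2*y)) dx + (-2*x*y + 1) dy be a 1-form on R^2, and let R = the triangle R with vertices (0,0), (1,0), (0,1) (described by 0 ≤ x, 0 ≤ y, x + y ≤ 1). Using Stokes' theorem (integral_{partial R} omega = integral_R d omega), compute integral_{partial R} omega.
integral_(partial R) omega = -2/3

Stokes: integral_partial_R omega = integral_R d omega with d omega = (∂Q/∂x - ∂P/∂y) dx ∧ dy.
  ∂Q/∂x = -2*y
  ∂P/∂y = 2*x
  integrand = ∂Q/∂x - ∂P/∂y = -2*x - 2*y.
Integrating over R: integral_0^1 integral_0^{1-x} (-2*x - 2*y) dy dx = -2/3.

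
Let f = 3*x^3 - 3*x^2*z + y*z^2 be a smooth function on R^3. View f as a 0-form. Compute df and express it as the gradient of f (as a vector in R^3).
df = (3*x*(3*x - 2*z)) dx + (z^2) dy + (-3*x^2 + 2*y*z) dz; grad f = (3*x*(3*x - 2*z), z^2, -3*x^2 + 2*y*z)

For a 0-form f, d f = (∂f/∂x) dx + (∂f/∂y) dy + (∂f/∂z) dz. The components of the vector representation are exactly the entries of grad f in Cartesian coordinates:
  ∂f/∂x = 3*x*(3*x - 2*z)
  ∂f/∂y = z^2
  ∂f/∂z = -3*x^2 + 2*y*z.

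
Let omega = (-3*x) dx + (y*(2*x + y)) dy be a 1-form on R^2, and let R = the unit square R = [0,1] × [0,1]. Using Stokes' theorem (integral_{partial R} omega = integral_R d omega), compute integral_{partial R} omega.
integral_(partial R) omega = 1

Stokes: integral_partial_R omega = integral_R d omega with d omega = (∂Q/∂x - ∂P/∂y) dx ∧ dy.
  ∂Q/∂x = 2*y
  ∂P/∂y = 0
  integrand = ∂Q/∂x - ∂P/∂y = 2*y.
Integrating over R: integral_0^1 integral_0^1 (2*y) dx dy = 1.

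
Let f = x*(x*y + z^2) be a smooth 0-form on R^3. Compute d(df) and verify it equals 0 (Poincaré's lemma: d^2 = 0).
d(df) = 0

Step 1: df = sum_i (∂f/∂x_i) dx_i = (2*x*y + z^2) dx + (x^2) dy + (2*x*z) dz.
Step 2: Apply d again. Using the 1-form formula, the coefficient of dx ∧ dy in d(df) is ∂^2 f/∂x ∂y - ∂^2 f/∂y ∂x = (2*x) - (2*x) = 0 (equality of mixed partials for smooth f).
Similarly for dx ∧ dz and dy ∧ dz — all coefficients vanish. So d(df) = 0.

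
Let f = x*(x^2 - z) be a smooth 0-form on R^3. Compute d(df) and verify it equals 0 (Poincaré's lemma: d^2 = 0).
d(df) = 0

Step 1: df = sum_i (∂f/∂x_i) dx_i = (3*x^2 - z) dx + (0) dy + (-x) dz.
Step 2: Apply d again. Using the 1-form formula, the coefficient of dx ∧ dy in d(df) is ∂^2 f/∂x ∂y - ∂^2 f/∂y ∂x = (0) - (0) = 0 (equality of mixed partials for smooth f).
Similarly for dx ∧ dz and dy ∧ dz — all coefficients vanish. So d(df) = 0.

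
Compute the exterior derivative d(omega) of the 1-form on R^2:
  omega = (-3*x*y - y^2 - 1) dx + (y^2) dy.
d(omega) = (3*x + 2*y) dx ∧ dy

For a 1-form omega = sum_i f_i dx_i, the exterior derivative is
  d(omega) = sum_{i < j} (∂f_j/∂x_i - ∂f_i/∂x_j) dx_i ∧ dx_j.
  coefficient of dx ∧ dy: ∂f_2/∂x - ∂f_1/∂y = ∂(y^2)/∂x - ∂(-3*x*y - y^2 - 1)/∂y = 3*x + 2*y
Assembling: d(omega) = (3*x + 2*y) dx ∧ dy.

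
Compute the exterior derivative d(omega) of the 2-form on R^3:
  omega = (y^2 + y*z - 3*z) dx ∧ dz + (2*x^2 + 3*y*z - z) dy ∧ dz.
d(omega) = (4*x - 2*y - z) dx ∧ dy ∧ dz

For a 2-form omega = sum_{i<j} g_{ij} dx_i ∧ dx_j, the exterior derivative is
  d(omega) = sum_{i<j} d(g_{ij}) ∧ dx_i ∧ dx_j = sum_{i<j, k} (∂g_{ij}/∂x_k) dx_k ∧ dx_i ∧ dx_j.
Expand each term, using dx_k ∧ dx_i ∧ dx_j = sgn(permutation) dx_{(a)} ∧ dx_{(b)} ∧ dx_{(c)} with (a < b < c) sorted:
  d(y^2 + y*z - 3*z) includes (∂/∂y)(y^2 + y*z - 3*z) dy = (2*y + z) dy, which multiplied by dx ∧ dz gives (-2*y - z) dx ∧ dy ∧ dz
  d(2*x^2 + 3*y*z - z) includes (∂/∂x)(2*x^2 + 3*y*z - z) dx = (4*x) dx, which multiplied by dy ∧ dz gives (4*x) dx ∧ dy ∧ dz
Collecting like 3-forms: d(omega) = (4*x - 2*y - z) dx ∧ dy ∧ dz.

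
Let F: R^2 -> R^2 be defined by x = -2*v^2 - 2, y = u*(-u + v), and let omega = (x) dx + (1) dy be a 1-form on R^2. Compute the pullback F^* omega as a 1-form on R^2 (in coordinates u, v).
F^* omega = (-2*u + v) du + (u + 8*v^3 + 8*v) dv

Using F^*(f dg) = (f ∘ F) d(g ∘ F), substitute each coordinate x_i by F_i(u, v) in f_i, and replace dx_i by d F_i = (∂F_i/∂u) du + (∂F_i/∂v) dv.
  For the x component: f_1(F) = -2*v^2 - 2; d F_1 = (0) du + (-4*v) dv
  For the y component: f_2(F) = 1; d F_2 = (-2*u + v) du + (u) dv
Combining and collecting du, dv coefficients:
  coeff of du: -2*u + v
  coeff of dv: u + 8*v^3 + 8*v
F^* omega = (-2*u + v) du + (u + 8*v^3 + 8*v) dv.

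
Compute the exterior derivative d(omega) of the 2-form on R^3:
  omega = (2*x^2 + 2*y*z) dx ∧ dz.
d(omega) = (-2*z) dx ∧ dy ∧ dz

For a 2-form omega = sum_{i<j} g_{ij} dx_i ∧ dx_j, the exterior derivative is
  d(omega) = sum_{i<j} d(g_{ij}) ∧ dx_i ∧ dx_j = sum_{i<j, k} (∂g_{ij}/∂x_k) dx_k ∧ dx_i ∧ dx_j.
Expand each term, using dx_k ∧ dx_i ∧ dx_j = sgn(permutation) dx_{(a)} ∧ dx_{(b)} ∧ dx_{(c)} with (a < b < c) sorted:
  d(2*x^2 + 2*y*z) includes (∂/∂y)(2*x^2 + 2*y*z) dy = (2*z) dy, which multiplied by dx ∧ dz gives (-2*z) dx ∧ dy ∧ dz
Collecting like 3-forms: d(omega) = (-2*z) dx ∧ dy ∧ dz.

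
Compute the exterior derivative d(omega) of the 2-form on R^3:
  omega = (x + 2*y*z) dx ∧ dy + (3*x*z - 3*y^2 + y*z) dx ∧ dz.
d(omega) = (8*y - z) dx ∧ dy ∧ dz

For a 2-form omega = sum_{i<j} g_{ij} dx_i ∧ dx_j, the exterior derivative is
  d(omega) = sum_{i<j} d(g_{ij}) ∧ dx_i ∧ dx_j = sum_{i<j, k} (∂g_{ij}/∂x_k) dx_k ∧ dx_i ∧ dx_j.
Expand each term, using dx_k ∧ dx_i ∧ dx_j = sgn(permutation) dx_{(a)} ∧ dx_{(b)} ∧ dx_{(c)} with (a < b < c) sorted:
  d(x + 2*y*z) includes (∂/∂z)(x + 2*y*z) dz = (2*y) dz, which multiplied by dx ∧ dy gives (2*y) dx ∧ dy ∧ dz
  d(3*x*z - 3*y^2 + y*z) includes (∂/∂y)(3*x*z - 3*y^2 + y*z) dy = (-6*y + z) dy, which multiplied by dx ∧ dz gives (6*y - z) dx ∧ dy ∧ dz
Collecting like 3-forms: d(omega) = (8*y - z) dx ∧ dy ∧ dz.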